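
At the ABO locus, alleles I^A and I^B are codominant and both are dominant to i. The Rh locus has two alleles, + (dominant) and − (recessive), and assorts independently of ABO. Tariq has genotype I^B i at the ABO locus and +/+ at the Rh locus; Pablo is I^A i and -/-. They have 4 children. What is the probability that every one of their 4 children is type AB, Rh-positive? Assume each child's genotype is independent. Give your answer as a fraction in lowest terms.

ABO cross I^B i × I^A i → 1/4 O, 1/4 A, 1/4 B, 1/4 AB.
Rh cross +/+ × -/- → 1 Rh+; so P(type AB, Rh-positive) = 1/4 × 1 = 1/4 per child.
All 4 independent: (1/4)^4 = 1/256.

1/256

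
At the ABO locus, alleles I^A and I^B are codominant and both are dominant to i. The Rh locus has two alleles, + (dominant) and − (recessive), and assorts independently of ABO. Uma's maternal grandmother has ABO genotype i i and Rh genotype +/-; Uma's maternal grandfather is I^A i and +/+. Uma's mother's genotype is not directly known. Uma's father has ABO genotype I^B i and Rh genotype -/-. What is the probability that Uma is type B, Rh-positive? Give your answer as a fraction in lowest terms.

9/32

Uma's mother's ABO genotype from i i × I^A i: 1/2 I^A i, 1/2 i i.
Crossing each possibility with the father I^B i and summing P(type B): 1/2·1/4 + 1/2·1/2 = 3/8.
Similarly for Rh via the mother's Rh distribution: P(Rh+) = 3/4.
Independent loci: 3/8 × 3/4 = 9/32.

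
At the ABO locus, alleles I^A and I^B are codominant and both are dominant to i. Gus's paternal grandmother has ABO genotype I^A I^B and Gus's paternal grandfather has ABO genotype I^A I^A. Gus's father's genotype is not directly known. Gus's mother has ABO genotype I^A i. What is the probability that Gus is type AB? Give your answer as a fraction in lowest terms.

Gus's father's ABO genotype from I^A I^B × I^A I^A: 1/2 I^A I^A, 1/2 I^A I^B.
Crossing each possibility with the mother I^A i and summing P(type AB): 1/2·0 + 1/2·1/4 = 1/8.

1/8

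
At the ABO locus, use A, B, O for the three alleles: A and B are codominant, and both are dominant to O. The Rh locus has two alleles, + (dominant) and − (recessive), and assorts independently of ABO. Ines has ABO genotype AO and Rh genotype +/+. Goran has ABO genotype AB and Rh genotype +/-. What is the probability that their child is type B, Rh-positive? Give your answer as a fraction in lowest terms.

ABO cross AO × AB → offspring phenotypes: 1/2 A, 1/4 B, 1/4 AB.
Rh cross +/+ × +/- → 1 Rh+.
Independent loci: P(type B, Rh-positive) = 1/4 × 1 = 1/4.

1/4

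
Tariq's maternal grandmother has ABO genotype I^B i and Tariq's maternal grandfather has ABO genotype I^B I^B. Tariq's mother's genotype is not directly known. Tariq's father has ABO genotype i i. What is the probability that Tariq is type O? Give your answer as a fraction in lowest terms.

Tariq's mother's ABO genotype from I^B i × I^B I^B: 1/2 I^B I^B, 1/2 I^B i.
Crossing each possibility with the father i i and summing P(type O): 1/2·0 + 1/2·1/2 = 1/4.

1/4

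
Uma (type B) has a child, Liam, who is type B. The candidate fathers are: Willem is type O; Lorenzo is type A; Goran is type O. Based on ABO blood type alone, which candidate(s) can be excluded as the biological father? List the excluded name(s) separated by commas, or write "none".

none

A candidate is excluded only if no genotype consistent with his phenotype could produce a type B child with a type B mother.
Every candidate has at least one consistent genotype combination, so none can be excluded.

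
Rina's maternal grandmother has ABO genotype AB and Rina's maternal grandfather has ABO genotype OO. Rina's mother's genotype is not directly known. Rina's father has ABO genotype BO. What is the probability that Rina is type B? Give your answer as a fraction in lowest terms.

1/2

Rina's mother's ABO genotype from AB × OO: 1/2 AO, 1/2 BO.
Crossing each possibility with the father BO and summing P(type B): 1/2·1/4 + 1/2·3/4 = 1/2.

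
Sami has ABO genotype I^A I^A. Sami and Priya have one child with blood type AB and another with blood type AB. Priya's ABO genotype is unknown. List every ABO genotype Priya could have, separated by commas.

For each candidate genotype of Priya, check whether crossing it with I^A I^A can produce every observed child phenotype.
  I^A I^A → possible child types {A} ✗
  I^A I^B → possible child types {A, AB} ✓
  I^A i → possible child types {A} ✗
  I^B I^B → possible child types {AB} ✓
  I^B i → possible child types {A, AB} ✓
  i i → possible child types {A} ✗

I^A I^B, I^B I^B, I^B i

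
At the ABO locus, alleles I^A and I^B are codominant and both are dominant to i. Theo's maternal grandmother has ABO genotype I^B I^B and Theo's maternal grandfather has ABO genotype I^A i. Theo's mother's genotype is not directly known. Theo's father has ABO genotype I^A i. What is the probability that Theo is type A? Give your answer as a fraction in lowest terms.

3/8

Theo's mother's ABO genotype from I^B I^B × I^A i: 1/2 I^A I^B, 1/2 I^B i.
Crossing each possibility with the father I^A i and summing P(type A): 1/2·1/2 + 1/2·1/4 = 3/8.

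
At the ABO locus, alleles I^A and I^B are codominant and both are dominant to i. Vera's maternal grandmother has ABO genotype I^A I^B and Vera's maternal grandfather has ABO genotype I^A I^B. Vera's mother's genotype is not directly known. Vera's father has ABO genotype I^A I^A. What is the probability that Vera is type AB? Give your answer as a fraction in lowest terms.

Vera's mother's ABO genotype from I^A I^B × I^A I^B: 1/4 I^A I^A, 1/2 I^A I^B, 1/4 I^B I^B.
Crossing each possibility with the father I^A I^A and summing P(type AB): 1/4·0 + 1/2·1/2 + 1/4·1 = 1/2.

1/2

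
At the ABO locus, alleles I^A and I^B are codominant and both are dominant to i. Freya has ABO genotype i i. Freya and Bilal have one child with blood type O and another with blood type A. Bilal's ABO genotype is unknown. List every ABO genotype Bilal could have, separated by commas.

For each candidate genotype of Bilal, check whether crossing it with i i can produce every observed child phenotype.
  I^A I^A → possible child types {A} ✗
  I^A I^B → possible child types {A, B} ✗
  I^A i → possible child types {O, A} ✓
  I^B I^B → possible child types {B} ✗
  I^B i → possible child types {O, B} ✗
  i i → possible child types {O} ✗

I^A i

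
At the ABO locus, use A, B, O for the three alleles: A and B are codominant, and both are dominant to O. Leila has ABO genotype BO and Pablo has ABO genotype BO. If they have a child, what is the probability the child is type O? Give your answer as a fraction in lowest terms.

ABO cross BO × BO → offspring phenotypes: 1/4 O, 3/4 B.
So P(type O) = 1/4.

1/4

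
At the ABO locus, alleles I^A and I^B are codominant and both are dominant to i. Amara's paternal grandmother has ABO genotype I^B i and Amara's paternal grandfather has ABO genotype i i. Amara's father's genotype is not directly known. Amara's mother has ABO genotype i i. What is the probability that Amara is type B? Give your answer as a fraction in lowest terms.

1/4

Amara's father's ABO genotype from I^B i × i i: 1/2 I^B i, 1/2 i i.
Crossing each possibility with the mother i i and summing P(type B): 1/2·1/2 + 1/2·0 = 1/4.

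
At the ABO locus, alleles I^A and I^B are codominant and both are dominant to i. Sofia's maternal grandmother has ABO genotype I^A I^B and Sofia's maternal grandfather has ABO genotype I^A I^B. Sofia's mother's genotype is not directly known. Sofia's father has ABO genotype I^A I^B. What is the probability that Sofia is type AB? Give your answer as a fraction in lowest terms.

1/2

Sofia's mother's ABO genotype from I^A I^B × I^A I^B: 1/4 I^A I^A, 1/2 I^A I^B, 1/4 I^B I^B.
Crossing each possibility with the father I^A I^B and summing P(type AB): 1/4·1/2 + 1/2·1/2 + 1/4·1/2 = 1/2.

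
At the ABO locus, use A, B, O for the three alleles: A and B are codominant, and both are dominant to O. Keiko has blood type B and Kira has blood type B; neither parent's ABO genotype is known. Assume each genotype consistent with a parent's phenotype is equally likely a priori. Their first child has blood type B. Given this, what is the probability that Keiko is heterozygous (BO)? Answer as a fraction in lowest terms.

Possible genotypes: Keiko ∈ {BB, BO}; Kira ∈ {BB, BO}.
Weight each parental genotype pair by prior × P(type-B child):
  BB × BB: posterior weight 4/15.
  BB × BO: posterior weight 4/15.
  BO × BB: posterior weight 4/15.
  BO × BO: posterior weight 1/5.
Sum the posterior weight over pairs where Keiko is BO: 7/15.

7/15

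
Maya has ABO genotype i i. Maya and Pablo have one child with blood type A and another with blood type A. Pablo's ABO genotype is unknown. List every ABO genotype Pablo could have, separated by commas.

I^A I^A, I^A I^B, I^A i

For each candidate genotype of Pablo, check whether crossing it with i i can produce every observed child phenotype.
  I^A I^A → possible child types {A} ✓
  I^A I^B → possible child types {A, B} ✓
  I^A i → possible child types {O, A} ✓
  I^B I^B → possible child types {B} ✗
  I^B i → possible child types {O, B} ✗
  i i → possible child types {O} ✗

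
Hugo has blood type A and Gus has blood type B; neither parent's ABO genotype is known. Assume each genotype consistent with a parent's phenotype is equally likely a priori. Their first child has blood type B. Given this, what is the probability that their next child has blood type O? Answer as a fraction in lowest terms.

Possible genotypes: Hugo ∈ {AA, AO}; Gus ∈ {BB, BO}.
Weight each parental genotype pair by prior × P(type-B child):
  AO × BB: posterior weight 2/3; P(next child type O) = 0.
  AO × BO: posterior weight 1/3; P(next child type O) = 1/4.
Weighted sum = 1/12.

1/12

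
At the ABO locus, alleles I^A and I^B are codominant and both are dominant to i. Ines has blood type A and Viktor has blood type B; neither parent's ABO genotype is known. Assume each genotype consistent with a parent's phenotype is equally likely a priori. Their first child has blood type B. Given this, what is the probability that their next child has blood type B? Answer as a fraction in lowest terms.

Possible genotypes: Ines ∈ {I^A I^A, I^A i}; Viktor ∈ {I^B I^B, I^B i}.
Weight each parental genotype pair by prior × P(type-B child):
  I^A i × I^B I^B: posterior weight 2/3; P(next child type B) = 1/2.
  I^A i × I^B i: posterior weight 1/3; P(next child type B) = 1/4.
Weighted sum = 5/12.

5/12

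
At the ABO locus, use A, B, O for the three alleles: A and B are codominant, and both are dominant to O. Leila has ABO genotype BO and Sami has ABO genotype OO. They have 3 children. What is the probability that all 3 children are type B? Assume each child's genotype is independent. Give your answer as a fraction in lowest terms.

1/8

ABO cross BO × OO → 1/2 O, 1/2 B.
So P(type B) = 1/2 per child.
All 3 independent: (1/2)^3 = 1/8.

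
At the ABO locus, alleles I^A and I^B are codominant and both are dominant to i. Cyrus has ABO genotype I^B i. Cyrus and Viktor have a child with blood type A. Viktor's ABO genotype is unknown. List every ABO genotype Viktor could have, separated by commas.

For each candidate genotype of Viktor, check whether crossing it with I^B i can produce every observed child phenotype.
  I^A I^A → possible child types {A, AB} ✓
  I^A I^B → possible child types {A, B, AB} ✓
  I^A i → possible child types {O, A, B, AB} ✓
  I^B I^B → possible child types {B} ✗
  I^B i → possible child types {O, B} ✗
  i i → possible child types {O, B} ✗

I^A I^A, I^A I^B, I^A i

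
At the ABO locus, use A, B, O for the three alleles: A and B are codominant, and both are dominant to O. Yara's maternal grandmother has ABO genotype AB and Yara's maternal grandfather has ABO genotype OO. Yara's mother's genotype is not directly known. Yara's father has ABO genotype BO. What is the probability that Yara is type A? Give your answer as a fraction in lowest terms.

Yara's mother's ABO genotype from AB × OO: 1/2 AO, 1/2 BO.
Crossing each possibility with the father BO and summing P(type A): 1/2·1/4 + 1/2·0 = 1/8.

1/8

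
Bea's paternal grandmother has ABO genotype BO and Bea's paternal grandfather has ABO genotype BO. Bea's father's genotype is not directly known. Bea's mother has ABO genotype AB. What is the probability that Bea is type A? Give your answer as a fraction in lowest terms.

1/4

Bea's father's ABO genotype from BO × BO: 1/4 BB, 1/2 BO, 1/4 OO.
Crossing each possibility with the mother AB and summing P(type A): 1/4·0 + 1/2·1/4 + 1/4·1/2 = 1/4.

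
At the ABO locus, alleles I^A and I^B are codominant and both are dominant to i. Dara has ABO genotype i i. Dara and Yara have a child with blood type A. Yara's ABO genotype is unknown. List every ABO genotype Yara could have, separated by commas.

I^A I^A, I^A I^B, I^A i

For each candidate genotype of Yara, check whether crossing it with i i can produce every observed child phenotype.
  I^A I^A → possible child types {A} ✓
  I^A I^B → possible child types {A, B} ✓
  I^A i → possible child types {O, A} ✓
  I^B I^B → possible child types {B} ✗
  I^B i → possible child types {O, B} ✗
  i i → possible child types {O} ✗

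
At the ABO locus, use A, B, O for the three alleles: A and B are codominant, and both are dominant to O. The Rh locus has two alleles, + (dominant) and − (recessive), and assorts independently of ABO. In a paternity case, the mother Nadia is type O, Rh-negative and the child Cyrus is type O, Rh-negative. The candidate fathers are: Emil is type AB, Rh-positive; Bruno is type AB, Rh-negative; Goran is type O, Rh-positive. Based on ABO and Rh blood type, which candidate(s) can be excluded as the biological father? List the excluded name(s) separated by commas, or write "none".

A candidate is excluded only if no genotype consistent with his phenotype could produce a type O, Rh-negative child with a type O, Rh-negative mother.
Emil (type AB, Rh+): no genotype consistent with that phenotype can produce a type-O Rh- child with a type-O mother.
Bruno (type AB, Rh-): no genotype consistent with that phenotype can produce a type-O Rh- child with a type-O mother.

Emil, Bruno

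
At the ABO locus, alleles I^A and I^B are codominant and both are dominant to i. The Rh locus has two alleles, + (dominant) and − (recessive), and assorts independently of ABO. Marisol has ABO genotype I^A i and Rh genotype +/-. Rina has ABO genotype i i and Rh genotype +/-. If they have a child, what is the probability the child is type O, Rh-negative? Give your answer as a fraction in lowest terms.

ABO cross I^A i × i i → offspring phenotypes: 1/2 O, 1/2 A.
Rh cross +/- × +/- → 3/4 Rh+, 1/4 Rh-.
Independent loci: P(type O, Rh-negative) = 1/2 × 1/4 = 1/8.

1/8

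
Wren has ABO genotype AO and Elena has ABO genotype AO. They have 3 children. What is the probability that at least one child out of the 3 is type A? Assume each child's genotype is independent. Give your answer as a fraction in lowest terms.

63/64

ABO cross AO × AO → 1/4 O, 3/4 A.
So P(type A) = 3/4 per child.
P(none) = (1/4)^3 = 1/64; P(at least one) = 1 − 1/64 = 63/64.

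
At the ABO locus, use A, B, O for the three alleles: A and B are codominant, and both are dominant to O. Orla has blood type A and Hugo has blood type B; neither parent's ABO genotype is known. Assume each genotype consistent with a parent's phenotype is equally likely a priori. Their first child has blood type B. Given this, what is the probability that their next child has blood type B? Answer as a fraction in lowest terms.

Possible genotypes: Orla ∈ {AA, AO}; Hugo ∈ {BB, BO}.
Weight each parental genotype pair by prior × P(type-B child):
  AO × BB: posterior weight 2/3; P(next child type B) = 1/2.
  AO × BO: posterior weight 1/3; P(next child type B) = 1/4.
Weighted sum = 5/12.

5/12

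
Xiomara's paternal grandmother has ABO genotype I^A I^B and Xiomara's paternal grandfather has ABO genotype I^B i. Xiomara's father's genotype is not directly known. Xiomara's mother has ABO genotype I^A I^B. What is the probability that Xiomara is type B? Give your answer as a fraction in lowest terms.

3/8

Xiomara's father's ABO genotype from I^A I^B × I^B i: 1/4 I^A I^B, 1/4 I^A i, 1/4 I^B I^B, 1/4 I^B i.
Crossing each possibility with the mother I^A I^B and summing P(type B): 1/4·1/4 + 1/4·1/4 + 1/4·1/2 + 1/4·1/2 = 3/8.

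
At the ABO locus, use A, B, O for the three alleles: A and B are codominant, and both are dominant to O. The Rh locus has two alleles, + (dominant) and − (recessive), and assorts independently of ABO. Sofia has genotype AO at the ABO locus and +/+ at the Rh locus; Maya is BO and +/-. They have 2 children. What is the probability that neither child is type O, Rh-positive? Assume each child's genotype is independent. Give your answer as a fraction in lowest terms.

9/16

ABO cross AO × BO → 1/4 O, 1/4 A, 1/4 B, 1/4 AB.
Rh cross +/+ × +/- → 1 Rh+; so P(type O, Rh-positive) = 1/4 × 1 = 1/4 per child.
P(not type O, Rh-positive) = 3/4 for one child; (3/4)^2 = 9/16.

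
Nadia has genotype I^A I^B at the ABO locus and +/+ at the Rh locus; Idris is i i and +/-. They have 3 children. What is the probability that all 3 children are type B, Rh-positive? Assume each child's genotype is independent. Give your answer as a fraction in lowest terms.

ABO cross I^A I^B × i i → 1/2 A, 1/2 B.
Rh cross +/+ × +/- → 1 Rh+; so P(type B, Rh-positive) = 1/2 × 1 = 1/2 per child.
All 3 independent: (1/2)^3 = 1/8.

1/8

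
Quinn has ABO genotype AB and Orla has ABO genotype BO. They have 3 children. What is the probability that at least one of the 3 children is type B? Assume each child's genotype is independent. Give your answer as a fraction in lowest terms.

7/8

ABO cross AB × BO → 1/4 A, 1/2 B, 1/4 AB.
So P(type B) = 1/2 per child.
P(none) = (1/2)^3 = 1/8; P(at least one) = 1 − 1/8 = 7/8.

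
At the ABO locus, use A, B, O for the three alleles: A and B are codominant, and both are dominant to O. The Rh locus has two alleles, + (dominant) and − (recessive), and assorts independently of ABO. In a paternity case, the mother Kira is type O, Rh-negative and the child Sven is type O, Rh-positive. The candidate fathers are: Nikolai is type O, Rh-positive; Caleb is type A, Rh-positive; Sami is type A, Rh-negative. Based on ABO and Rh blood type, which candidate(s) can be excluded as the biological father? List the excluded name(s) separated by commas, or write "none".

A candidate is excluded only if no genotype consistent with his phenotype could produce a type O, Rh-positive child with a type O, Rh-negative mother.
Sami (type A, Rh-): no genotype consistent with that phenotype can produce a type-O Rh+ child with a type-O mother.

Sami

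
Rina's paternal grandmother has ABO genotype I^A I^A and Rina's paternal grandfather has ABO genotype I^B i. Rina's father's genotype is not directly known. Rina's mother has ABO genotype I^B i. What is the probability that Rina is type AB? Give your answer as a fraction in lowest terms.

Rina's father's ABO genotype from I^A I^A × I^B i: 1/2 I^A I^B, 1/2 I^A i.
Crossing each possibility with the mother I^B i and summing P(type AB): 1/2·1/4 + 1/2·1/4 = 1/4.

1/4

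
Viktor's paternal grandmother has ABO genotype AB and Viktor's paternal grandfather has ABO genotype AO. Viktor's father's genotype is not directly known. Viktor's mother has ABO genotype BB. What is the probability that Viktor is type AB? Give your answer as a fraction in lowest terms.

1/2

Viktor's father's ABO genotype from AB × AO: 1/4 AA, 1/4 AB, 1/4 AO, 1/4 BO.
Crossing each possibility with the mother BB and summing P(type AB): 1/4·1 + 1/4·1/2 + 1/4·1/2 + 1/4·0 = 1/2.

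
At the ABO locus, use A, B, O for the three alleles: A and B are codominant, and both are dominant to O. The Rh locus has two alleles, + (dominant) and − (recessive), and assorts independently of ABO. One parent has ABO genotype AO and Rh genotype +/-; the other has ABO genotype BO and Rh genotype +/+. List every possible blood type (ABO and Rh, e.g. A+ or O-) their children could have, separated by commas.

O+, A+, B+, AB+

Gametes from AO × BO give offspring ABO genotypes AB, AO, BO, OO, i.e. phenotypes O, A, B, AB.
Rh cross +/- × +/+ → phenotypes Rh+.
Combining independently: O+, A+, B+, AB+.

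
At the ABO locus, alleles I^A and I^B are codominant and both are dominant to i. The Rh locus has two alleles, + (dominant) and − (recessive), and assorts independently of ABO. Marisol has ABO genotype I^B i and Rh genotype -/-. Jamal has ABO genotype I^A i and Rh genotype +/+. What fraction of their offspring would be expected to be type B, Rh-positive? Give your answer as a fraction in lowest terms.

ABO cross I^B i × I^A i → offspring phenotypes: 1/4 O, 1/4 A, 1/4 B, 1/4 AB.
Rh cross -/- × +/+ → 1 Rh+.
Independent loci: P(type B, Rh-positive) = 1/4 × 1 = 1/4.

1/4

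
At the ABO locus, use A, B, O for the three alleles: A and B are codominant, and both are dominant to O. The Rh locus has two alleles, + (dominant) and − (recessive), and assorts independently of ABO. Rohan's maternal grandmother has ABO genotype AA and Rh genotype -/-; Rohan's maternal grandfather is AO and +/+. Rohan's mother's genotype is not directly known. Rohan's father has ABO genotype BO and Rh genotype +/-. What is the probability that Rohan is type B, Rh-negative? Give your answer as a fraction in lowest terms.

Rohan's mother's ABO genotype from AA × AO: 1/2 AA, 1/2 AO.
Crossing each possibility with the father BO and summing P(type B): 1/2·0 + 1/2·1/4 = 1/8.
Similarly for Rh via the mother's Rh distribution: P(Rh-) = 1/4.
Independent loci: 1/8 × 1/4 = 1/32.

1/32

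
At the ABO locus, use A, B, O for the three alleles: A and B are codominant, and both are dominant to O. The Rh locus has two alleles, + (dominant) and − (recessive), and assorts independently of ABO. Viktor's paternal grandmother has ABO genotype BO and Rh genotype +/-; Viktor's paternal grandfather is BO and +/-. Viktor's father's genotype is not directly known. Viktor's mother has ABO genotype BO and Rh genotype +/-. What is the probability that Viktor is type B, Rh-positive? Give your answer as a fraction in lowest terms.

Viktor's father's ABO genotype from BO × BO: 1/4 BB, 1/2 BO, 1/4 OO.
Crossing each possibility with the mother BO and summing P(type B): 1/4·1 + 1/2·3/4 + 1/4·1/2 = 3/4.
Similarly for Rh via the father's Rh distribution: P(Rh+) = 3/4.
Independent loci: 3/4 × 3/4 = 9/16.

9/16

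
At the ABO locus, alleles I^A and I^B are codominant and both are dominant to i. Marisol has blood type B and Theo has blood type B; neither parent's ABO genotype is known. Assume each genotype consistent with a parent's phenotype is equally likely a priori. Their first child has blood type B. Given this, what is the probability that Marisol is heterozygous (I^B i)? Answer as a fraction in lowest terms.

7/15

Possible genotypes: Marisol ∈ {I^B I^B, I^B i}; Theo ∈ {I^B I^B, I^B i}.
Weight each parental genotype pair by prior × P(type-B child):
  I^B I^B × I^B I^B: posterior weight 4/15.
  I^B I^B × I^B i: posterior weight 4/15.
  I^B i × I^B I^B: posterior weight 4/15.
  I^B i × I^B i: posterior weight 1/5.
Sum the posterior weight over pairs where Marisol is I^B i: 7/15.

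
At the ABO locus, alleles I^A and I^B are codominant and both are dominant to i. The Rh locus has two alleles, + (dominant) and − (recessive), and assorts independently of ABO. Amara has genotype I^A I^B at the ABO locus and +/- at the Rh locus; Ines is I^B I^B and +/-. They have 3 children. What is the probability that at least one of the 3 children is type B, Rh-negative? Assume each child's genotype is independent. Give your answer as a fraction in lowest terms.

ABO cross I^A I^B × I^B I^B → 1/2 B, 1/2 AB.
Rh cross +/- × +/- → 3/4 Rh+, 1/4 Rh-; so P(type B, Rh-negative) = 1/2 × 1/4 = 1/8 per child.
P(none) = (7/8)^3 = 343/512; P(at least one) = 1 − 343/512 = 169/512.

169/512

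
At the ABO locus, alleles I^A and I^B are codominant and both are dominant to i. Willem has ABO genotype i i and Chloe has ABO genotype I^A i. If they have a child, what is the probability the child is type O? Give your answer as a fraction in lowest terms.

ABO cross i i × I^A i → offspring phenotypes: 1/2 O, 1/2 A.
So P(type O) = 1/2.

1/2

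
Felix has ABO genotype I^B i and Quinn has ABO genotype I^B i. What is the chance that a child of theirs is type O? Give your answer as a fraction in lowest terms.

ABO cross I^B i × I^B i → offspring phenotypes: 1/4 O, 3/4 B.
So P(type O) = 1/4.

1/4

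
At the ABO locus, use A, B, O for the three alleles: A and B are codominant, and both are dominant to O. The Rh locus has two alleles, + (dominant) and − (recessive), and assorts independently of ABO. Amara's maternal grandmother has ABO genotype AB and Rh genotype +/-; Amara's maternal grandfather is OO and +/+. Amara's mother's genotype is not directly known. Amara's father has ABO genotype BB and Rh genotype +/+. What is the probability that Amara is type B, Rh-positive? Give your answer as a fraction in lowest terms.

3/4

Amara's mother's ABO genotype from AB × OO: 1/2 AO, 1/2 BO.
Crossing each possibility with the father BB and summing P(type B): 1/2·1/2 + 1/2·1 = 3/4.
Similarly for Rh via the mother's Rh distribution: P(Rh+) = 1.
Independent loci: 3/4 × 1 = 3/4.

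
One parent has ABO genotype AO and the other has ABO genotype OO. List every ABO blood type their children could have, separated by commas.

O, A

Gametes from AO × OO give offspring ABO genotypes AO, OO, i.e. phenotypes O, A.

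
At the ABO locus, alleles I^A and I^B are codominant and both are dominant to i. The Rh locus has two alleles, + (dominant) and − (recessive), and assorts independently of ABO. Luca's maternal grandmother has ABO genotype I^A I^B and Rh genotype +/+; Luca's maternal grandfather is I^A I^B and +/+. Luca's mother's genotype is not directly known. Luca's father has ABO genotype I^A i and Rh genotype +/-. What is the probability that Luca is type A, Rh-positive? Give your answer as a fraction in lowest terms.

1/2

Luca's mother's ABO genotype from I^A I^B × I^A I^B: 1/4 I^A I^A, 1/2 I^A I^B, 1/4 I^B I^B.
Crossing each possibility with the father I^A i and summing P(type A): 1/4·1 + 1/2·1/2 + 1/4·0 = 1/2.
Similarly for Rh via the mother's Rh distribution: P(Rh+) = 1.
Independent loci: 1/2 × 1 = 1/2.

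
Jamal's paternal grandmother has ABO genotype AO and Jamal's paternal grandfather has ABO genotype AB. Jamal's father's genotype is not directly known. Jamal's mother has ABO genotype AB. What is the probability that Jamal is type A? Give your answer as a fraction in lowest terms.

Jamal's father's ABO genotype from AO × AB: 1/4 AA, 1/4 AB, 1/4 AO, 1/4 BO.
Crossing each possibility with the mother AB and summing P(type A): 1/4·1/2 + 1/4·1/4 + 1/4·1/2 + 1/4·1/4 = 3/8.

3/8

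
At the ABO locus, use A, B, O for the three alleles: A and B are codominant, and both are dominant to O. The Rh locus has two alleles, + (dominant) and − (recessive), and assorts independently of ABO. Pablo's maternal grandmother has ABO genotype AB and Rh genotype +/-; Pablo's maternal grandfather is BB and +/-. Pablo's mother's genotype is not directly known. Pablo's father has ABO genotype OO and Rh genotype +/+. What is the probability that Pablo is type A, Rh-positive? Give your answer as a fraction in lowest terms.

Pablo's mother's ABO genotype from AB × BB: 1/2 AB, 1/2 BB.
Crossing each possibility with the father OO and summing P(type A): 1/2·1/2 + 1/2·0 = 1/4.
Similarly for Rh via the mother's Rh distribution: P(Rh+) = 1.
Independent loci: 1/4 × 1 = 1/4.

1/4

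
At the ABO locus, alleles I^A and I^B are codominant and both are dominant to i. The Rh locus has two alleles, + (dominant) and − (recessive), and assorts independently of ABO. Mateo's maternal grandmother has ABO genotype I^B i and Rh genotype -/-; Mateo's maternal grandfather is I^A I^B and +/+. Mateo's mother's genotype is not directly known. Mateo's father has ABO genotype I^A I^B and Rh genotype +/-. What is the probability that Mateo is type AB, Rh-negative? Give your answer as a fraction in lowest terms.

3/32

Mateo's mother's ABO genotype from I^B i × I^A I^B: 1/4 I^A I^B, 1/4 I^A i, 1/4 I^B I^B, 1/4 I^B i.
Crossing each possibility with the father I^A I^B and summing P(type AB): 1/4·1/2 + 1/4·1/4 + 1/4·1/2 + 1/4·1/4 = 3/8.
Similarly for Rh via the mother's Rh distribution: P(Rh-) = 1/4.
Independent loci: 3/8 × 1/4 = 3/32.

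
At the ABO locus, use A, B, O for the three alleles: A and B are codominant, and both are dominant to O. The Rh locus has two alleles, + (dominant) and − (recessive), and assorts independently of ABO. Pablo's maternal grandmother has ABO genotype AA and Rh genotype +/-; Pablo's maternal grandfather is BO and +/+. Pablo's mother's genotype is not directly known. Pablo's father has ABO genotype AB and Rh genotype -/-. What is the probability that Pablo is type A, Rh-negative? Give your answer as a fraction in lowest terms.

Pablo's mother's ABO genotype from AA × BO: 1/2 AB, 1/2 AO.
Crossing each possibility with the father AB and summing P(type A): 1/2·1/4 + 1/2·1/2 = 3/8.
Similarly for Rh via the mother's Rh distribution: P(Rh-) = 1/4.
Independent loci: 3/8 × 1/4 = 3/32.

3/32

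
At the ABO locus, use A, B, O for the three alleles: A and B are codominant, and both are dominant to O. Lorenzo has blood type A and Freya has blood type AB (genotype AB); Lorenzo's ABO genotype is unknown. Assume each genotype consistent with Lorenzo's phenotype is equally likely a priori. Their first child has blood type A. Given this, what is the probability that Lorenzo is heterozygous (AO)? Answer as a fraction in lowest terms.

Possible genotypes: Lorenzo ∈ {AA, AO}; Freya ∈ {AB}.
Weight each parental genotype pair by prior × P(type-A child):
  AA × AB: posterior weight 1/2.
  AO × AB: posterior weight 1/2.
Sum the posterior weight over pairs where Lorenzo is AO: 1/2.

1/2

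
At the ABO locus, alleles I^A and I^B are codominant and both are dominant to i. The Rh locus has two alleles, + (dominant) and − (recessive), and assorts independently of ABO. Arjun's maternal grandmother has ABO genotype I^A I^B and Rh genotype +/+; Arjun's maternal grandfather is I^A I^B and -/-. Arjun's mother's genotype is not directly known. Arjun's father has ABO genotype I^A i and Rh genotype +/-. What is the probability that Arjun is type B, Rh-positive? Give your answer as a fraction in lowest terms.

Arjun's mother's ABO genotype from I^A I^B × I^A I^B: 1/4 I^A I^A, 1/2 I^A I^B, 1/4 I^B I^B.
Crossing each possibility with the father I^A i and summing P(type B): 1/4·0 + 1/2·1/4 + 1/4·1/2 = 1/4.
Similarly for Rh via the mother's Rh distribution: P(Rh+) = 3/4.
Independent loci: 1/4 × 3/4 = 3/16.

3/16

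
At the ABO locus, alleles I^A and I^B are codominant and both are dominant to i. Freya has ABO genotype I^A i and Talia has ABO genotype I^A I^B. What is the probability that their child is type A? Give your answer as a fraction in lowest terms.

ABO cross I^A i × I^A I^B → offspring phenotypes: 1/2 A, 1/4 B, 1/4 AB.
So P(type A) = 1/2.

1/2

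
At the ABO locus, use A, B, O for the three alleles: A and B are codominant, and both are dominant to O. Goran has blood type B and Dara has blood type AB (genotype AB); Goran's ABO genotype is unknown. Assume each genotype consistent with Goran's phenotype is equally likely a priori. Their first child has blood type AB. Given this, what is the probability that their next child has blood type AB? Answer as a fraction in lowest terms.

Possible genotypes: Goran ∈ {BB, BO}; Dara ∈ {AB}.
Weight each parental genotype pair by prior × P(type-AB child):
  BB × AB: posterior weight 2/3; P(next child type AB) = 1/2.
  BO × AB: posterior weight 1/3; P(next child type AB) = 1/4.
Weighted sum = 5/12.

5/12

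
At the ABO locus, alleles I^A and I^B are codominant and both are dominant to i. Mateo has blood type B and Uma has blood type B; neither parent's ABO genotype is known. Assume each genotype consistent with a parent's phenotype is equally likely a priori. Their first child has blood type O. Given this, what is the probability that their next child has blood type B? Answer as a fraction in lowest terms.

Possible genotypes: Mateo ∈ {I^B I^B, I^B i}; Uma ∈ {I^B I^B, I^B i}.
Weight each parental genotype pair by prior × P(type-O child):
  I^B i × I^B i: posterior weight 1; P(next child type B) = 3/4.
Weighted sum = 3/4.

3/4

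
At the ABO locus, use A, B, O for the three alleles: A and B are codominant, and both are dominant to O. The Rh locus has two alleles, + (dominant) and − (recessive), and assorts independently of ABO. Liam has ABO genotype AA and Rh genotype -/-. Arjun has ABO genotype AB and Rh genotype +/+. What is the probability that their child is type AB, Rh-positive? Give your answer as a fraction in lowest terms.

ABO cross AA × AB → offspring phenotypes: 1/2 A, 1/2 AB.
Rh cross -/- × +/+ → 1 Rh+.
Independent loci: P(type AB, Rh-positive) = 1/2 × 1 = 1/2.

1/2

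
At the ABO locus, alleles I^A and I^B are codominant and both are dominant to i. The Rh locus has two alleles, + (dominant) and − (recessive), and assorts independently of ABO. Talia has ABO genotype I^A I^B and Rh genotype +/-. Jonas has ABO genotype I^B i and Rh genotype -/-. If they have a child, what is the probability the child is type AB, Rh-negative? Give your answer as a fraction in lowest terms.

ABO cross I^A I^B × I^B i → offspring phenotypes: 1/4 A, 1/2 B, 1/4 AB.
Rh cross +/- × -/- → 1/2 Rh+, 1/2 Rh-.
Independent loci: P(type AB, Rh-negative) = 1/4 × 1/2 = 1/8.

1/8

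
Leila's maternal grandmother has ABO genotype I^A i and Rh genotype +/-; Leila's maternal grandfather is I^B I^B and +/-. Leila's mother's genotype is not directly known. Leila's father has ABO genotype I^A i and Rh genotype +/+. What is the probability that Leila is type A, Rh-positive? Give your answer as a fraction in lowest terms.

3/8

Leila's mother's ABO genotype from I^A i × I^B I^B: 1/2 I^A I^B, 1/2 I^B i.
Crossing each possibility with the father I^A i and summing P(type A): 1/2·1/2 + 1/2·1/4 = 3/8.
Similarly for Rh via the mother's Rh distribution: P(Rh+) = 1.
Independent loci: 3/8 × 1 = 3/8.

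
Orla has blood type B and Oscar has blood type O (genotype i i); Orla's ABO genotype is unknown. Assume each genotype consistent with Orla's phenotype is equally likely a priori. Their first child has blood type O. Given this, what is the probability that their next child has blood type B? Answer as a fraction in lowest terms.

Possible genotypes: Orla ∈ {I^B I^B, I^B i}; Oscar ∈ {i i}.
Weight each parental genotype pair by prior × P(type-O child):
  I^B i × i i: posterior weight 1; P(next child type B) = 1/2.
Weighted sum = 1/2.

1/2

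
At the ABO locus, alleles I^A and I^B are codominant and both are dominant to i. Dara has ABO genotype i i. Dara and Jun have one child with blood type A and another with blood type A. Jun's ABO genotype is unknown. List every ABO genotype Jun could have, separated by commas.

I^A I^A, I^A I^B, I^A i

For each candidate genotype of Jun, check whether crossing it with i i can produce every observed child phenotype.
  I^A I^A → possible child types {A} ✓
  I^A I^B → possible child types {A, B} ✓
  I^A i → possible child types {O, A} ✓
  I^B I^B → possible child types {B} ✗
  I^B i → possible child types {O, B} ✗
  i i → possible child types {O} ✗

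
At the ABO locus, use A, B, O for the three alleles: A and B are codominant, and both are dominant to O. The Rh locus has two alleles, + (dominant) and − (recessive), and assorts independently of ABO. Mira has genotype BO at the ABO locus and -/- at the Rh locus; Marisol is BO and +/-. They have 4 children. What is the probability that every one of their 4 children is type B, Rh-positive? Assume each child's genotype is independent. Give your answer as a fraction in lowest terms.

81/4096

ABO cross BO × BO → 1/4 O, 3/4 B.
Rh cross -/- × +/- → 1/2 Rh+, 1/2 Rh-; so P(type B, Rh-positive) = 3/4 × 1/2 = 3/8 per child.
All 4 independent: (3/8)^4 = 81/4096.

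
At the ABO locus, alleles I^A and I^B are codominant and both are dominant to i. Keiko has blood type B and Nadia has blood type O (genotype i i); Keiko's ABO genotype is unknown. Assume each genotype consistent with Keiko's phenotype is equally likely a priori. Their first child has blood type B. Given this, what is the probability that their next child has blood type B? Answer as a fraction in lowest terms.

5/6

Possible genotypes: Keiko ∈ {I^B I^B, I^B i}; Nadia ∈ {i i}.
Weight each parental genotype pair by prior × P(type-B child):
  I^B I^B × i i: posterior weight 2/3; P(next child type B) = 1.
  I^B i × i i: posterior weight 1/3; P(next child type B) = 1/2.
Weighted sum = 5/6.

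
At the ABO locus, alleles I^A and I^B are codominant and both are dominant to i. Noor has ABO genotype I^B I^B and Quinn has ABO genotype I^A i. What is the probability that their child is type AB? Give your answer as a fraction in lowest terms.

ABO cross I^B I^B × I^A i → offspring phenotypes: 1/2 B, 1/2 AB.
So P(type AB) = 1/2.

1/2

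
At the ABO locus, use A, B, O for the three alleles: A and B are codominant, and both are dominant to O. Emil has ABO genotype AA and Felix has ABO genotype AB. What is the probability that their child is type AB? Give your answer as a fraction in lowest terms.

ABO cross AA × AB → offspring phenotypes: 1/2 A, 1/2 AB.
So P(type AB) = 1/2.

1/2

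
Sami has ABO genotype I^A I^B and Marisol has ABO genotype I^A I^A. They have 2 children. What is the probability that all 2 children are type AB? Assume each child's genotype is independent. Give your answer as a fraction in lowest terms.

1/4

ABO cross I^A I^B × I^A I^A → 1/2 A, 1/2 AB.
So P(type AB) = 1/2 per child.
All 2 independent: (1/2)^2 = 1/4.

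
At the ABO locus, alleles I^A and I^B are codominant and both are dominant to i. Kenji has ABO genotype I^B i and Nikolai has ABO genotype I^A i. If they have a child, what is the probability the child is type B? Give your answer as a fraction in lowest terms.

1/4

ABO cross I^B i × I^A i → offspring phenotypes: 1/4 O, 1/4 A, 1/4 B, 1/4 AB.
So P(type B) = 1/4.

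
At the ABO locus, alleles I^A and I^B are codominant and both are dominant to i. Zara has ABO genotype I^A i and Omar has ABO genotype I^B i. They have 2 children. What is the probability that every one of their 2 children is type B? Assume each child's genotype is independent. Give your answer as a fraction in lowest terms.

ABO cross I^A i × I^B i → 1/4 O, 1/4 A, 1/4 B, 1/4 AB.
So P(type B) = 1/4 per child.
All 2 independent: (1/4)^2 = 1/16.

1/16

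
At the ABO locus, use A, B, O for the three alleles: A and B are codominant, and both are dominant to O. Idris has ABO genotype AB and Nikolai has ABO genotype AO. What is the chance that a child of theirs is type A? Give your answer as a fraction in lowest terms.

ABO cross AB × AO → offspring phenotypes: 1/2 A, 1/4 B, 1/4 AB.
So P(type A) = 1/2.

1/2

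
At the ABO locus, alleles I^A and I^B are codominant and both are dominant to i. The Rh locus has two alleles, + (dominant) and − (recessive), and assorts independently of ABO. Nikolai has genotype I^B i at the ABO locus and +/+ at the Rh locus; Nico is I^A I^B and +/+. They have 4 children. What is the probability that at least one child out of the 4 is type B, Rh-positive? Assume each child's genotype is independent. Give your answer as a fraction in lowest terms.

15/16

ABO cross I^B i × I^A I^B → 1/4 A, 1/2 B, 1/4 AB.
Rh cross +/+ × +/+ → 1 Rh+; so P(type B, Rh-positive) = 1/2 × 1 = 1/2 per child.
P(none) = (1/2)^4 = 1/16; P(at least one) = 1 − 1/16 = 15/16.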